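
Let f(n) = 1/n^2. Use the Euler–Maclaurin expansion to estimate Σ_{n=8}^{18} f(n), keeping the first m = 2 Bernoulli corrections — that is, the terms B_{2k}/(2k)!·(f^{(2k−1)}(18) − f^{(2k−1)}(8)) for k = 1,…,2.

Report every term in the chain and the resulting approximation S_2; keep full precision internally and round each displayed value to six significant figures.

∫_8^18 1/x^2 dx evaluates to 0.0694444.
Endpoint term: (f(8) + f(18))/2 = (0.0156250 + 0.00308642)/2 = 0.00935571.
Running total after boundary: 0.0788002.
Correction k=1: B_{2}/2! · (f^{(1)}(18) − f^{(1)}(8)) = 1/12 · (-0.000342936 − (-0.00390625)) = 0.000296943.
Running total after k=1: 0.0790971.
Correction k=2: B_{4}/4! · (f^{(3)}(18) − f^{(3)}(8)) = −1/720 · (-1.27013e-05 − (-0.000732422)) = -9.99612e-07.

S_2 ≈ 0.0790961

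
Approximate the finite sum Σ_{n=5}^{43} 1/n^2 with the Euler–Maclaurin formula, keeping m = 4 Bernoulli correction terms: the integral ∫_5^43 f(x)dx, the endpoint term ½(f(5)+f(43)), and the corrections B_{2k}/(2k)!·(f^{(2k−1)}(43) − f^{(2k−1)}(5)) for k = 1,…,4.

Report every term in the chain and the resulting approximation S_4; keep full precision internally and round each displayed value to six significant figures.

S_4 ≈ 0.198335

∫_5^43 1/x^2 dx evaluates to 0.176744.
Endpoint term: (f(5) + f(43))/2 = (0.0400000 + 0.000540833)/2 = 0.0202704.
Running total after boundary: 0.197015.
k=1: B_{2}/(2)! × [f^{(1)}(43) − f^{(1)}(5)] = 1/12 × (-2.51550e-05 − (-0.0160000)) = 0.00133124.
After k=1: 0.198346.
k=2: B_{4}/(4)! × [f^{(3)}(43) − f^{(3)}(5)] = −1/720 × (-1.63256e-07 − (-0.00768000)) = -1.06664e-05.
After k=2: 0.198335.
k=3: B_{6}/(6)! × [f^{(5)}(43) − f^{(5)}(5)] = 1/30240 × (-2.64883e-09 − (-0.00921600)) = 3.04762e-07.
After k=3: 0.198335.
k=4: B_{8}/(8)! × [f^{(7)}(43) − f^{(7)}(5)] = −1/1209600 × (-8.02240e-11 − (-0.0206438)) = -1.70667e-08.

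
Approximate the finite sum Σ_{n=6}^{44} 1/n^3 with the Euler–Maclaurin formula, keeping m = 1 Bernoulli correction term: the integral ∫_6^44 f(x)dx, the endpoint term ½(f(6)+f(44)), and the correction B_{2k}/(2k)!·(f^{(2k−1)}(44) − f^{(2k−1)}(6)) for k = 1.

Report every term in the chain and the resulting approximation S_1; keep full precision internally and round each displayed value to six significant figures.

The integral term ∫_6^44 1/x^3 dx = 0.0136306.
Boundary: ½(f(6) + f(44)) = ½(0.00462963 + 1.17393e-05) = 0.00232068.
Running total after boundary: 0.0159513.
Correction k=1: B_{2}/2! · (f^{(1)}(44) − f^{(1)}(6)) = 1/12 · (-8.00406e-07 − (-0.00231481)) = 0.000192835.

S_1 ≈ 0.0161441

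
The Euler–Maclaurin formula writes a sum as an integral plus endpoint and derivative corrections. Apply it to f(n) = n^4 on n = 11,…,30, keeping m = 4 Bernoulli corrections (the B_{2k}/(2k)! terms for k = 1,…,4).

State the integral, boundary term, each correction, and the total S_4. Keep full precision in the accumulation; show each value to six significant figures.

S_4 ≈ 5.24867e+06

Integral: ∫_11^30 x^4 dx = 4.82779e+06.
Endpoint term: (f(11) + f(30))/2 = (14641.0 + 810000)/2 = 412320.
So far: 5.24011e+06.
k=1: B_{2}/(2)! × [f^{(1)}(30) − f^{(1)}(11)] = 1/12 × (108000 − 5324.00) = 8556.33.
After k=1: 5.24867e+06.
k=2: B_{4}/(4)! × [f^{(3)}(30) − f^{(3)}(11)] = −1/720 × (720.000 − 264.000) = -0.633333.
After k=2: 5.24867e+06.
k=3: B_{6}/(6)! × [f^{(5)}(30) − f^{(5)}(11)] = 1/30240 × (0.00000 − 0.00000) = 0.00000.
After k=3: 5.24867e+06.
k=4: B_{8}/(8)! × [f^{(7)}(30) − f^{(7)}(11)] = −1/1209600 × (0.00000 − 0.00000) = 0.00000.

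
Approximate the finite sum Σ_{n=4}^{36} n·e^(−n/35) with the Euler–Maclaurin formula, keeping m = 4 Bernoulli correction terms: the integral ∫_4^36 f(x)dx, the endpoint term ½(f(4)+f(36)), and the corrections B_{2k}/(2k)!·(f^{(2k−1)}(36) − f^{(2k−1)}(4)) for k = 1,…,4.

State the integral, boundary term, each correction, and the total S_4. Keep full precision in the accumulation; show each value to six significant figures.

S_4 ≈ 337.306

The integral term ∫_4^36 x·e^(−x/35) dx = 329.154.
½[f(4) + f(36)] = ½[3.56801 + 12.8706] = 8.21932.
Integral + boundary = 337.373.
Correction k=1: B_{2}/2! · (f^{(1)}(36) − f^{(1)}(4)) = 1/12 · (-0.0102148 − 0.790060) = -0.0666896.
After k=1: 337.306.
Correction k=2: B_{4}/4! · (f^{(3)}(36) − f^{(3)}(4)) = −1/720 · (0.000575363 − 0.00210128) = 2.11933e-06.
After k=2: 337.306.
Correction k=3: B_{6}/6! · (f^{(5)}(36) − f^{(5)}(4)) = 1/30240 · (9.46175e-07 − 2.90417e-06) = -6.47485e-11.
After k=3: 337.306.
Correction k=4: B_{8}/8! · (f^{(7)}(36) − f^{(7)}(4)) = −1/1209600 · (1.16136e-09 − 3.34124e-09) = 1.80215e-15.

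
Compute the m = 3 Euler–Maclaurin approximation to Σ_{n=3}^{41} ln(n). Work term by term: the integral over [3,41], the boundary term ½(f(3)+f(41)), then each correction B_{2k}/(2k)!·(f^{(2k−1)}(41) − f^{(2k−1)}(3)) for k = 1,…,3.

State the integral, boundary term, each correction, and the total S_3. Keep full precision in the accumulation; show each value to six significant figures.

S_3 ≈ 113.341

The integral term ∫_3^41 ln(x) dx = 110.961.
Endpoint term: (f(3) + f(41))/2 = (1.09861 + 3.71357)/2 = 2.40609.
Running total after boundary: 113.367.
Order-1 term: 1/12 · (0.0243902 − 0.333333) = -0.0257453.
After k=1: 113.341.
Order-2 term: −1/720 · (2.90187e-05 − 0.0740741) = 0.000102840.
After k=2: 113.341.
Order-3 term: 1/30240 · (2.07153e-07 − 0.0987654) = -3.26605e-06.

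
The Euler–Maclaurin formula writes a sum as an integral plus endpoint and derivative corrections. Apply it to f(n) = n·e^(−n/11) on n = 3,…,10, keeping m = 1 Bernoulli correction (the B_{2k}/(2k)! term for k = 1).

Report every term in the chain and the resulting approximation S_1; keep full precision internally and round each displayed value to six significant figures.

S_1 ≈ 27.2859

∫_3^10 x·e^(−x/11) dx evaluates to 24.1726.
½[f(3) + f(10)] = ½[2.28390 + 4.02890] = 3.15640.
So far: 27.3290.
k=1: B_{2}/(2)! × [f^{(1)}(10) − f^{(1)}(3)] = 1/12 × (0.0366264 − 0.553673) = -0.0430872.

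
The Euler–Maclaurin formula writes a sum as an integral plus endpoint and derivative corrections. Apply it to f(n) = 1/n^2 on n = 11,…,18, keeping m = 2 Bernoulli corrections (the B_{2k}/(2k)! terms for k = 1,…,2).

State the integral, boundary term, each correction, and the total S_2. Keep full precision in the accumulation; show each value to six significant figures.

∫_11^18 1/x^2 dx evaluates to 0.0353535.
Endpoint term: (f(11) + f(18))/2 = (0.00826446 + 0.00308642)/2 = 0.00567544.
So far: 0.0410290.
k=1: B_{2}/(2)! × [f^{(1)}(18) − f^{(1)}(11)] = 1/12 × (-0.000342936 − (-0.00150263)) = 9.66412e-05.
After k=1: 0.0411256.
k=2: B_{4}/(4)! × [f^{(3)}(18) − f^{(3)}(11)] = −1/720 × (-1.27013e-05 − (-0.000149021)) = -1.89333e-07.

S_2 ≈ 0.0411254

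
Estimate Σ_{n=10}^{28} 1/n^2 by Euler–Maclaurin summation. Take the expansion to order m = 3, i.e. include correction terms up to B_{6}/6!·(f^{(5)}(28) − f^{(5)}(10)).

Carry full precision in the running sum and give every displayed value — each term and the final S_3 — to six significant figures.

Integral: ∫_10^28 1/x^2 dx = 0.0642857.
½[f(10) + f(28)] = ½[0.0100000 + 0.00127551] = 0.00563776.
Running total after boundary: 0.0699235.
k=1: B_{2}/(2)! × [f^{(1)}(28) − f^{(1)}(10)] = 1/12 × (-9.11079e-05 − (-0.00200000)) = 0.000159074.
Running total after k=1: 0.0700825.
k=2: B_{4}/(4)! × [f^{(3)}(28) − f^{(3)}(10)] = −1/720 × (-1.39451e-06 − (-0.000240000)) = -3.31397e-07.
Running total after k=2: 0.0700822.
k=3: B_{6}/(6)! × [f^{(5)}(28) − f^{(5)}(10)] = 1/30240 × (-5.33613e-08 − (-7.20000e-05)) = 2.37919e-09.

S_3 ≈ 0.0700822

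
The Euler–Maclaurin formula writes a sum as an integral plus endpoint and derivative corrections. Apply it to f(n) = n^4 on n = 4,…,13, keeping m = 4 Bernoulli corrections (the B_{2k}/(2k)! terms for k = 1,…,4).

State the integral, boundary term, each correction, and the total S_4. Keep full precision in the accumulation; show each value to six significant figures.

S_4 ≈ 89173.0

The integral term ∫_4^13 x^4 dx = 74053.8.
Endpoint term: (f(4) + f(13))/2 = (256.000 + 28561.0)/2 = 14408.5.
So far: 88462.3.
Order-1 term: 1/12 · (8788.00 − 256.000) = 711.000.
Partial sum through k=1: 89173.3.
Order-2 term: −1/720 · (312.000 − 96.0000) = -0.300000.
Partial sum through k=2: 89173.0.
Order-3 term: 1/30240 · (0.00000 − 0.00000) = 0.00000.
Partial sum through k=3: 89173.0.
Order-4 term: −1/1209600 · (0.00000 − 0.00000) = 0.00000.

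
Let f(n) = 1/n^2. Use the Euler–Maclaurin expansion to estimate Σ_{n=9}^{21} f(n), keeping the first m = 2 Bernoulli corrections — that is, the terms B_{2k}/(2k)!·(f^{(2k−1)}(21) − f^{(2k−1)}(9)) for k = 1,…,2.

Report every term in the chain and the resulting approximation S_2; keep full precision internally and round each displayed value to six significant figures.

The integral term ∫_9^21 1/x^2 dx = 0.0634921.
½[f(9) + f(21)] = ½[0.0123457 + 0.00226757] = 0.00730663.
Running total after boundary: 0.0707987.
Correction k=1: B_{2}/2! · (f^{(1)}(21) − f^{(1)}(9)) = 1/12 · (-0.000215959 − (-0.00274348)) = 0.000210627.
After k=1: 0.0710093.
Correction k=2: B_{4}/4! · (f^{(3)}(21) − f^{(3)}(9)) = −1/720 · (-5.87645e-06 − (-0.000406442)) = -5.56341e-07.

S_2 ≈ 0.0710088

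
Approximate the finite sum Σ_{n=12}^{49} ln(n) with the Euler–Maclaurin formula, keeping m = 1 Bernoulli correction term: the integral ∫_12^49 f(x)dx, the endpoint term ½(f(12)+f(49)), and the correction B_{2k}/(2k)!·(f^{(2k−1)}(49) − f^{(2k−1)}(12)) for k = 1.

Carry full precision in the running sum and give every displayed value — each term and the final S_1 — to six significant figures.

S_1 ≈ 127.063

The integral term ∫_12^49 ln(x) dx = 123.880.
½[f(12) + f(49)] = ½[2.48491 + 3.89182] = 3.18836.
Integral + boundary = 127.069.
k=1: B_{2}/(2)! × [f^{(1)}(49) − f^{(1)}(12)] = 1/12 × (0.0204082 − 0.0833333) = -0.00524376.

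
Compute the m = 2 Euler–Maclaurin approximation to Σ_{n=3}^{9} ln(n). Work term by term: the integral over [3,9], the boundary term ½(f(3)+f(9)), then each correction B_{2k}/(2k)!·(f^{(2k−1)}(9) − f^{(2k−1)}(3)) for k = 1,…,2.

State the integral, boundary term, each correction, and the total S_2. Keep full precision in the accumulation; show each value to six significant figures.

The integral term ∫_3^9 ln(x) dx = 10.4792.
Endpoint term: (f(3) + f(9))/2 = (1.09861 + 2.19722)/2 = 1.64792.
Integral + boundary = 12.1271.
Correction k=1: B_{2}/2! · (f^{(1)}(9) − f^{(1)}(3)) = 1/12 · (0.111111 − 0.333333) = -0.0185185.
Running total after k=1: 12.1086.
Correction k=2: B_{4}/4! · (f^{(3)}(9) − f^{(3)}(3)) = −1/720 · (0.00274348 − 0.0740741) = 9.90703e-05.

S_2 ≈ 12.1087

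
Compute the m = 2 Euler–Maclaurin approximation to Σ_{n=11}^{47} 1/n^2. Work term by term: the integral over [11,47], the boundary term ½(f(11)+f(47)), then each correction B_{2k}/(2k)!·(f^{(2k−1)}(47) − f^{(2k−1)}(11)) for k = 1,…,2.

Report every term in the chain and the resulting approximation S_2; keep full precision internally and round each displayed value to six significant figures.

Integral: ∫_11^47 1/x^2 dx = 0.0696325.
Endpoint term: (f(11) + f(47))/2 = (0.00826446 + 0.000452694)/2 = 0.00435858.
Integral + boundary = 0.0739911.
k=1: B_{2}/(2)! × [f^{(1)}(47) − f^{(1)}(11)] = 1/12 × (-1.92636e-05 − (-0.00150263)) = 0.000123614.
Partial sum through k=1: 0.0741147.
k=2: B_{4}/(4)! × [f^{(3)}(47) − f^{(3)}(11)] = −1/720 × (-1.04646e-07 − (-0.000149021)) = -2.06828e-07.

S_2 ≈ 0.0741145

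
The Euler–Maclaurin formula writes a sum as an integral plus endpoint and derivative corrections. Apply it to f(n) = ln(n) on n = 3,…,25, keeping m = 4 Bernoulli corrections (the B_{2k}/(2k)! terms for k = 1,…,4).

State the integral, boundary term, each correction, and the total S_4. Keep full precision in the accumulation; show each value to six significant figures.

S_4 ≈ 57.3105

Integral: ∫_3^25 ln(x) dx = 55.1761.
½[f(3) + f(25)] = ½[1.09861 + 3.21888] = 2.15874.
So far: 57.3348.
k=1: B_{2}/(2)! × [f^{(1)}(25) − f^{(1)}(3)] = 1/12 × (0.0400000 − 0.333333) = -0.0244444.
After k=1: 57.3104.
k=2: B_{4}/(4)! × [f^{(3)}(25) − f^{(3)}(3)] = −1/720 × (0.000128000 − 0.0740741) = 0.000102703.
After k=2: 57.3105.
k=3: B_{6}/(6)! × [f^{(5)}(25) − f^{(5)}(3)] = 1/30240 × (2.45760e-06 − 0.0987654) = -3.26597e-06.
After k=3: 57.3105.
k=4: B_{8}/(8)! × [f^{(7)}(25) − f^{(7)}(3)] = −1/1209600 × (1.17965e-07 − 0.329218) = 2.72171e-07.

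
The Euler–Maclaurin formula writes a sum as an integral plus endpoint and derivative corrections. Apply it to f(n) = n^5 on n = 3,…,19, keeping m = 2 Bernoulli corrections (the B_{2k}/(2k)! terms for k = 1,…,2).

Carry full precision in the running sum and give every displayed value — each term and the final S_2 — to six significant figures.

S_2 ≈ 9.13327e+06

∫_3^19 x^5 dx evaluates to 7.84086e+06.
½[f(3) + f(19)] = ½[243.000 + 2.47610e+06] = 1.23817e+06.
Integral + boundary = 9.07903e+06.
k=1: B_{2}/(2)! × [f^{(1)}(19) − f^{(1)}(3)] = 1/12 × (651605 − 405.000) = 54266.7.
After k=1: 9.13330e+06.
k=2: B_{4}/(4)! × [f^{(3)}(19) − f^{(3)}(3)] = −1/720 × (21660.0 − 540.000) = -29.3333.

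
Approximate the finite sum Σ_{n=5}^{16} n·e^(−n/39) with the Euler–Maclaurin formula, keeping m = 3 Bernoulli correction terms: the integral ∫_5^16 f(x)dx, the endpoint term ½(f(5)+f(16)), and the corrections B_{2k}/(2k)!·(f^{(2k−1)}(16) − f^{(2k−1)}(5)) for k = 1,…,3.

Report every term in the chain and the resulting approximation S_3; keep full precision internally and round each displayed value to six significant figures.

∫_5^16 x·e^(−x/39) dx evaluates to 86.3539.
Boundary: ½(f(5) + f(16)) = ½(4.39836 + 10.6157) = 7.50702.
Integral + boundary = 93.8609.
Order-1 term: 1/12 · (0.391283 − 0.766894) = -0.0313009.
After k=1: 93.8296.
Order-2 term: −1/720 · (0.00112968 − 0.00166091) = 7.37816e-07.
After k=2: 93.8296.
Order-3 term: 1/30240 · (1.31631e-06 − 1.85247e-06) = -1.77303e-11.

S_3 ≈ 93.8296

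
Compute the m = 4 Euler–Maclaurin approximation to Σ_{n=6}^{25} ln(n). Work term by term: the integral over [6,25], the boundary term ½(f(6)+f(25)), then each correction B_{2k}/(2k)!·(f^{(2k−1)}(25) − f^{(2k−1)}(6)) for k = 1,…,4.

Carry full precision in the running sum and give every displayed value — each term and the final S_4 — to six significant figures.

S_4 ≈ 53.2161

The integral term ∫_6^25 ln(x) dx = 50.7213.
Endpoint term: (f(6) + f(25))/2 = (1.79176 + 3.21888)/2 = 2.50532.
So far: 53.2267.
k=1: B_{2}/(2)! × [f^{(1)}(25) − f^{(1)}(6)] = 1/12 × (0.0400000 − 0.166667) = -0.0105556.
After k=1: 53.2161.
k=2: B_{4}/(4)! × [f^{(3)}(25) − f^{(3)}(6)] = −1/720 × (0.000128000 − 0.00925926) = 1.26823e-05.
After k=2: 53.2161.
k=3: B_{6}/(6)! × [f^{(5)}(25) − f^{(5)}(6)] = 1/30240 × (2.45760e-06 − 0.00308642) = -1.01983e-07.
After k=3: 53.2161.
k=4: B_{8}/(8)! × [f^{(7)}(25) − f^{(7)}(6)] = −1/1209600 × (1.17965e-07 − 0.00257202) = 2.12624e-09.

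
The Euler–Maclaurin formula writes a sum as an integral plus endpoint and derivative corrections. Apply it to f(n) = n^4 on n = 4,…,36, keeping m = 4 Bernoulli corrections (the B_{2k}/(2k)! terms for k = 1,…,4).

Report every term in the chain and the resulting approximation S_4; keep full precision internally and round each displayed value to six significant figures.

S_4 ≈ 1.29485e+07

The integral term ∫_4^36 x^4 dx = 1.20930e+07.
Endpoint term: (f(4) + f(36))/2 = (256.000 + 1.67962e+06)/2 = 839936.
So far: 1.29330e+07.
Order-1 term: 1/12 · (186624 − 256.000) = 15530.7.
After k=1: 1.29485e+07.
Order-2 term: −1/720 · (864.000 − 96.0000) = -1.06667.
After k=2: 1.29485e+07.
Order-3 term: 1/30240 · (0.00000 − 0.00000) = 0.00000.
After k=3: 1.29485e+07.
Order-4 term: −1/1209600 · (0.00000 − 0.00000) = 0.00000.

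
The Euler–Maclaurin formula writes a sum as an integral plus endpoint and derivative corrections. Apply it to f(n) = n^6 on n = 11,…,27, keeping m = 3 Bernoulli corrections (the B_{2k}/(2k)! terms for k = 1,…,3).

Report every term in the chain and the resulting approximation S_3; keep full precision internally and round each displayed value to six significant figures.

S_3 ≈ 1.69324e+09

Integral: ∫_11^27 x^6 dx = 1.49155e+09.
Boundary: ½(f(11) + f(27)) = ½(1.77156e+06 + 3.87420e+08) = 1.94596e+08.
So far: 1.68615e+09.
k=1: B_{2}/(2)! × [f^{(1)}(27) − f^{(1)}(11)] = 1/12 × (8.60934e+07 − 966306) = 7.09393e+06.
Partial sum through k=1: 1.69324e+09.
k=2: B_{4}/(4)! × [f^{(3)}(27) − f^{(3)}(11)] = −1/720 × (2.36196e+06 − 159720) = -3058.67.
Partial sum through k=2: 1.69324e+09.
k=3: B_{6}/(6)! × [f^{(5)}(27) − f^{(5)}(11)] = 1/30240 × (19440.0 − 7920.00) = 0.380952.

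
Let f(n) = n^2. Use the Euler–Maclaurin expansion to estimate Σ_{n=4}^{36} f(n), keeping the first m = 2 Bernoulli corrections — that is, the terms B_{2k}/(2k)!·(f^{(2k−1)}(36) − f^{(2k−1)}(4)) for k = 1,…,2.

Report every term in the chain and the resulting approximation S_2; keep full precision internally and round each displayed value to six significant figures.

S_2 ≈ 16192.0

∫_4^36 x^2 dx evaluates to 15530.7.
½[f(4) + f(36)] = ½[16.0000 + 1296.00] = 656.000.
So far: 16186.7.
Correction k=1: B_{2}/2! · (f^{(1)}(36) − f^{(1)}(4)) = 1/12 · (72.0000 − 8.00000) = 5.33333.
Running total after k=1: 16192.0.
Correction k=2: B_{4}/4! · (f^{(3)}(36) − f^{(3)}(4)) = −1/720 · (0.00000 − 0.00000) = 0.00000.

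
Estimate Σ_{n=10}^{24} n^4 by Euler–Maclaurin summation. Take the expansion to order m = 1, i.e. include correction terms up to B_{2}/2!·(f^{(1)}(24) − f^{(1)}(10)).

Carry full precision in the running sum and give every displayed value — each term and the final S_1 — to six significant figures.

S_1 ≈ 1.74769e+06

The integral term ∫_10^24 x^4 dx = 1.57252e+06.
Endpoint term: (f(10) + f(24))/2 = (10000.0 + 331776)/2 = 170888.
So far: 1.74341e+06.
k=1: B_{2}/(2)! × [f^{(1)}(24) − f^{(1)}(10)] = 1/12 × (55296.0 − 4000.00) = 4274.67.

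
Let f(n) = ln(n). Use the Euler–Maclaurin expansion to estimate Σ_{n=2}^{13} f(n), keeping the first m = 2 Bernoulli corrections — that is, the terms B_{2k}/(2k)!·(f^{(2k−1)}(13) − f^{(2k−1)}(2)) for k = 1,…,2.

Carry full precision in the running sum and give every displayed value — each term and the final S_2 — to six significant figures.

S_2 ≈ 22.5522

Integral: ∫_2^13 ln(x) dx = 20.9580.
½[f(2) + f(13)] = ½[0.693147 + 2.56495] = 1.62905.
Integral + boundary = 22.5871.
Correction k=1: B_{2}/2! · (f^{(1)}(13) − f^{(1)}(2)) = 1/12 · (0.0769231 − 0.500000) = -0.0352564.
After k=1: 22.5518.
Correction k=2: B_{4}/4! · (f^{(3)}(13) − f^{(3)}(2)) = −1/720 · (0.000910332 − 0.250000) = 0.000345958.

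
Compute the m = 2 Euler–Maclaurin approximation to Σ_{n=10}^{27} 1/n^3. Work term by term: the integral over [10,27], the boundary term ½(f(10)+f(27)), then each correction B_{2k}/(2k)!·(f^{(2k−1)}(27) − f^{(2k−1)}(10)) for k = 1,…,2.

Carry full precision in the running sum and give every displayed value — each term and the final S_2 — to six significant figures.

S_2 ≈ 0.00486398

∫_10^27 1/x^3 dx evaluates to 0.00431413.
Boundary: ½(f(10) + f(27)) = ½(0.00100000 + 5.08053e-05) = 0.000525403.
Running total after boundary: 0.00483953.
k=1: B_{2}/(2)! × [f^{(1)}(27) − f^{(1)}(10)] = 1/12 × (-5.64503e-06 − (-0.000300000)) = 2.45296e-05.
Running total after k=1: 0.00486406.
k=2: B_{4}/(4)! × [f^{(3)}(27) − f^{(3)}(10)] = −1/720 × (-1.54870e-07 − (-6.00000e-05)) = -8.31182e-08.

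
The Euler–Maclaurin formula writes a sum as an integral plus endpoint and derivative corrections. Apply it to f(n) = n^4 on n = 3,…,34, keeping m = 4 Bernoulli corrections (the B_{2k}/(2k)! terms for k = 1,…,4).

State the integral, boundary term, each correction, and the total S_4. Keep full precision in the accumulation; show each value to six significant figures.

∫_3^34 x^4 dx evaluates to 9.08704e+06.
Endpoint term: (f(3) + f(34))/2 = (81.0000 + 1.33634e+06)/2 = 668208.
Running total after boundary: 9.75524e+06.
k=1: B_{2}/(2)! × [f^{(1)}(34) − f^{(1)}(3)] = 1/12 × (157216 − 108.000) = 13092.3.
Running total after k=1: 9.76834e+06.
k=2: B_{4}/(4)! × [f^{(3)}(34) − f^{(3)}(3)] = −1/720 × (816.000 − 72.0000) = -1.03333.
Running total after k=2: 9.76834e+06.
k=3: B_{6}/(6)! × [f^{(5)}(34) − f^{(5)}(3)] = 1/30240 × (0.00000 − 0.00000) = 0.00000.
Running total after k=3: 9.76834e+06.
k=4: B_{8}/(8)! × [f^{(7)}(34) − f^{(7)}(3)] = −1/1209600 × (0.00000 − 0.00000) = 0.00000.

S_4 ≈ 9.76834e+06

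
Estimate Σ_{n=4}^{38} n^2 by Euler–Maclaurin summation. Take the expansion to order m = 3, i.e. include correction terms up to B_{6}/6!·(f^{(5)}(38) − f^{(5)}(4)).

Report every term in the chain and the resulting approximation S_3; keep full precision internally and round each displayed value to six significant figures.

The integral term ∫_4^38 x^2 dx = 18269.3.
Boundary: ½(f(4) + f(38)) = ½(16.0000 + 1444.00) = 730.000.
So far: 18999.3.
Order-1 term: 1/12 · (76.0000 − 8.00000) = 5.66667.
After k=1: 19005.0.
Order-2 term: −1/720 · (0.00000 − 0.00000) = 0.00000.
After k=2: 19005.0.
Order-3 term: 1/30240 · (0.00000 − 0.00000) = 0.00000.

S_3 ≈ 19005.0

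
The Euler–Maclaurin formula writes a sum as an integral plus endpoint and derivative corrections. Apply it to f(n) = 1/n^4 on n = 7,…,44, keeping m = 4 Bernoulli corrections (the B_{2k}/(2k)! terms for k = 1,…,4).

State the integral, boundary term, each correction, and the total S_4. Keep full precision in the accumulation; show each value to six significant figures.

S_4 ≈ 0.00119592

Integral: ∫_7^44 1/x^4 dx = 0.000967904.
½[f(7) + f(44)] = ½[0.000416493 + 2.66802e-07] = 0.000208380.
So far: 0.00117628.
k=1: B_{2}/(2)! × [f^{(1)}(44) − f^{(1)}(7)] = 1/12 × (-2.42547e-08 − (-0.000237996)) = 1.98310e-05.
After k=1: 0.00119612.
k=2: B_{4}/(4)! × [f^{(3)}(44) − f^{(3)}(7)] = −1/720 × (-3.75848e-10 − (-0.000145712)) = -2.02377e-07.
After k=2: 0.00119591.
k=3: B_{6}/(6)! × [f^{(5)}(44) − f^{(5)}(7)] = 1/30240 × (-1.08716e-11 − (-0.000166528)) = 5.50687e-09.
After k=3: 0.00119592.
k=4: B_{8}/(8)! × [f^{(7)}(44) − f^{(7)}(7)] = −1/1209600 × (-5.05397e-13 − (-0.000305868)) = -2.52867e-10.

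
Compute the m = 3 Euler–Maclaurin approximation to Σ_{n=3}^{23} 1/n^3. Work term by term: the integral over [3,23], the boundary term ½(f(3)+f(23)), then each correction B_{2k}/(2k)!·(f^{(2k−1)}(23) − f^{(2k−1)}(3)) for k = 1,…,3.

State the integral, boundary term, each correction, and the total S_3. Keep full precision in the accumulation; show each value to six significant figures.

∫_3^23 1/x^3 dx evaluates to 0.0546104.
½[f(3) + f(23)] = ½[0.0370370 + 8.21895e-05] = 0.0185596.
Running total after boundary: 0.0731700.
Correction k=1: B_{2}/2! · (f^{(1)}(23) − f^{(1)}(3)) = 1/12 · (-1.07204e-05 − (-0.0370370)) = 0.00308553.
Running total after k=1: 0.0762555.
Correction k=2: B_{4}/4! · (f^{(3)}(23) − f^{(3)}(3)) = −1/720 · (-4.05307e-07 − (-0.0823045)) = -0.000114311.
Running total after k=2: 0.0761412.
Correction k=3: B_{6}/6! · (f^{(5)}(23) − f^{(5)}(3)) = 1/30240 · (-3.21794e-08 − (-0.384088)) = 1.27013e-05.

S_3 ≈ 0.0761539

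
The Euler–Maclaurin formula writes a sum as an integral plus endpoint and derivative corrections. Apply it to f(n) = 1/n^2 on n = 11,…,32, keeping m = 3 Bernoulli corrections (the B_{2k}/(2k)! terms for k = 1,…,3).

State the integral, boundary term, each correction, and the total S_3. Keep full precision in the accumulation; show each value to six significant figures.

S_3 ≈ 0.0643995

The integral term ∫_11^32 1/x^2 dx = 0.0596591.
½[f(11) + f(32)] = ½[0.00826446 + 0.000976562] = 0.00462051.
Integral + boundary = 0.0642796.
Correction k=1: B_{2}/2! · (f^{(1)}(32) − f^{(1)}(11)) = 1/12 · (-6.10352e-05 − (-0.00150263)) = 0.000120133.
Partial sum through k=1: 0.0643997.
Correction k=2: B_{4}/4! · (f^{(3)}(32) − f^{(3)}(11)) = −1/720 · (-7.15256e-07 − (-0.000149021)) = -2.05980e-07.
Partial sum through k=2: 0.0643995.
Correction k=3: B_{6}/6! · (f^{(5)}(32) − f^{(5)}(11)) = 1/30240 · (-2.09548e-08 − (-3.69474e-05)) = 1.22111e-09.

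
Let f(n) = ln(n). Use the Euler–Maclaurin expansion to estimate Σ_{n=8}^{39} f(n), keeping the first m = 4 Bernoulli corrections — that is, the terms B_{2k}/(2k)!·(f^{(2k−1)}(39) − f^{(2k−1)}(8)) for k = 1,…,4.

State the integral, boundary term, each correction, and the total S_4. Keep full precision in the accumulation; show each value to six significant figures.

Integral: ∫_8^39 ln(x) dx = 95.2434.
½[f(8) + f(39)] = ½[2.07944 + 3.66356] = 2.87150.
So far: 98.1149.
k=1: B_{2}/(2)! × [f^{(1)}(39) − f^{(1)}(8)] = 1/12 × (0.0256410 − 0.125000) = -0.00827991.
After k=1: 98.1066.
k=2: B_{4}/(4)! × [f^{(3)}(39) − f^{(3)}(8)] = −1/720 × (3.37160e-05 − 0.00390625) = 5.37852e-06.
After k=2: 98.1066.
k=3: B_{6}/(6)! × [f^{(5)}(39) − f^{(5)}(8)] = 1/30240 × (2.66004e-07 − 0.000732422) = -2.42115e-08.
After k=3: 98.1066.
k=4: B_{8}/(8)! × [f^{(7)}(39) − f^{(7)}(8)] = −1/1209600 × (5.24663e-09 − 0.000343323) = 2.83827e-10.

S_4 ≈ 98.1066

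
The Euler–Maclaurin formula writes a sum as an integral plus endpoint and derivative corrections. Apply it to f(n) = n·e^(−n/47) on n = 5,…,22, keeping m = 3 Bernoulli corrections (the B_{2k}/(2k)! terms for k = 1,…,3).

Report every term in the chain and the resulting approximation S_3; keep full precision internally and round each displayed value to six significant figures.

S_3 ≈ 175.682

∫_5^22 x·e^(−x/47) dx evaluates to 166.585.
Boundary: ½(f(5) + f(22)) = ½(4.49540 + 13.7764) = 9.13590.
Integral + boundary = 175.721.
k=1: B_{2}/(2)! × [f^{(1)}(22) − f^{(1)}(5)] = 1/12 × (0.333085 − 0.803433) = -0.0391957.
After k=1: 175.682.
k=2: B_{4}/(4)! × [f^{(3)}(22) − f^{(3)}(5)] = −1/720 × (0.000717739 − 0.00117772) = 6.38869e-07.
After k=2: 175.682.
k=3: B_{6}/(6)! × [f^{(5)}(22) − f^{(5)}(5)] = 1/30240 × (5.81572e-07 − 9.01648e-07) = -1.05845e-11.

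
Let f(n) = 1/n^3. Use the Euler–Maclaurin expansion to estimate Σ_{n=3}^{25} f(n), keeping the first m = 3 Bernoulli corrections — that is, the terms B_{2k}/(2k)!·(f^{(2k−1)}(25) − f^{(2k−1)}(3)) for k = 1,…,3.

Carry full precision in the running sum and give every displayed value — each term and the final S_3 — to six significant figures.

∫_3^25 1/x^3 dx evaluates to 0.0547556.
½[f(3) + f(25)] = ½[0.0370370 + 6.40000e-05] = 0.0185505.
Running total after boundary: 0.0733061.
Order-1 term: 1/12 · (-7.68000e-06 − (-0.0370370)) = 0.00308578.
After k=1: 0.0763919.
Order-2 term: −1/720 · (-2.45760e-07 − (-0.0823045)) = -0.000114312.
After k=2: 0.0762775.
Order-3 term: 1/30240 · (-1.65151e-08 − (-0.384088)) = 1.27013e-05.

S_3 ≈ 0.0762902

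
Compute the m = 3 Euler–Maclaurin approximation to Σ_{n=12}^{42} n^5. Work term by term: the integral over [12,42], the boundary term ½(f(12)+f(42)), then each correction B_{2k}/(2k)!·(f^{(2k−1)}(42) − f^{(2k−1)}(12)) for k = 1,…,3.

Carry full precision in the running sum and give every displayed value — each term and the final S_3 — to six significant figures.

∫_12^42 x^5 dx evaluates to 9.14341e+08.
½[f(12) + f(42)] = ½[248832 + 1.30691e+08] = 6.54700e+07.
So far: 9.79811e+08.
Order-1 term: 1/12 · (1.55585e+07 − 103680) = 1.28790e+06.
After k=1: 9.81099e+08.
Order-2 term: −1/720 · (105840 − 8640.00) = -135.000.
After k=2: 9.81099e+08.
Order-3 term: 1/30240 · (120.000 − 120.000) = 0.00000.

S_3 ≈ 9.81099e+08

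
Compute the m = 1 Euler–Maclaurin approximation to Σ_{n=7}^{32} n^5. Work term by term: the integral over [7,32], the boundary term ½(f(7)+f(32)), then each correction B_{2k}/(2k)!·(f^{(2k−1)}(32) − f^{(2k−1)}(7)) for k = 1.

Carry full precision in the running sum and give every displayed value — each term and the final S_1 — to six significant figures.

S_1 ≈ 1.96159e+08

∫_7^32 x^5 dx evaluates to 1.78937e+08.
Endpoint term: (f(7) + f(32))/2 = (16807.0 + 3.35544e+07)/2 = 1.67856e+07.
So far: 1.95723e+08.
Correction k=1: B_{2}/2! · (f^{(1)}(32) − f^{(1)}(7)) = 1/12 · (5.24288e+06 − 12005.0) = 435906.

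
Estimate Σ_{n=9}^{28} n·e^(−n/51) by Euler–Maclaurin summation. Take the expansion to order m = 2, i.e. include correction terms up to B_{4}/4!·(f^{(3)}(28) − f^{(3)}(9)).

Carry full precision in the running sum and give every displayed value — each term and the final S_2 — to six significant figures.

∫_9^28 x·e^(−x/51) dx evaluates to 238.153.
½[f(9) + f(28)] = ½[7.54401 + 16.1704] = 11.8572.
Integral + boundary = 250.010.
Correction k=1: B_{2}/2! · (f^{(1)}(28) − f^{(1)}(9)) = 1/12 · (0.260448 − 0.690302) = -0.0358211.
After k=1: 249.974.
Correction k=2: B_{4}/4! · (f^{(3)}(28) − f^{(3)}(9)) = −1/720 · (0.000544206 − 0.000909938) = 5.07961e-07.

S_2 ≈ 249.974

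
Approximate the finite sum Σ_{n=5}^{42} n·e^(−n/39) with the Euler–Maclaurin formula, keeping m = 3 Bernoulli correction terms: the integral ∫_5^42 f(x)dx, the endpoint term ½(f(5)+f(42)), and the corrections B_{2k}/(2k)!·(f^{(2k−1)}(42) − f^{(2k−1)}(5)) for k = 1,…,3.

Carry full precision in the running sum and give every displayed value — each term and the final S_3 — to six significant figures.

The integral term ∫_5^42 x·e^(−x/39) dx = 433.431.
Endpoint term: (f(5) + f(42))/2 = (4.39836 + 14.3070)/2 = 9.35267.
Running total after boundary: 442.783.
k=1: B_{2}/(2)! × [f^{(1)}(42) − f^{(1)}(5)] = 1/12 × (-0.0262032 − 0.766894) = -0.0660915.
Running total after k=1: 442.717.
k=2: B_{4}/(4)! × [f^{(3)}(42) − f^{(3)}(5)] = −1/720 × (0.000430691 − 0.00166091) = 1.70863e-06.
Running total after k=2: 442.717.
k=3: B_{6}/(6)! × [f^{(5)}(42) − f^{(5)}(5)] = 1/30240 × (5.77652e-07 − 1.85247e-06) = -4.21567e-11.

S_3 ≈ 442.717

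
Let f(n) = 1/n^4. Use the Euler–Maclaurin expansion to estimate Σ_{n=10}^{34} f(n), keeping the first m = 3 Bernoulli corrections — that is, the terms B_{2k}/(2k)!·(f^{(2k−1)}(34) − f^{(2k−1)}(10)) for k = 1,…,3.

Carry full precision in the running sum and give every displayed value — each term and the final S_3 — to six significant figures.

S_3 ≈ 0.000378536

Integral: ∫_10^34 1/x^4 dx = 0.000324852.
Boundary: ½(f(10) + f(34)) = ½(0.000100000 + 7.48315e-07) = 5.03742e-05.
So far: 0.000375227.
Order-1 term: 1/12 · (-8.80370e-08 − (-4.00000e-05)) = 3.32600e-06.
Running total after k=1: 0.000378553.
Order-2 term: −1/720 · (-2.28470e-09 − (-1.20000e-05)) = -1.66635e-08.
Running total after k=2: 0.000378536.
Order-3 term: 1/30240 · (-1.10677e-10 − (-6.72000e-06)) = 2.22219e-10.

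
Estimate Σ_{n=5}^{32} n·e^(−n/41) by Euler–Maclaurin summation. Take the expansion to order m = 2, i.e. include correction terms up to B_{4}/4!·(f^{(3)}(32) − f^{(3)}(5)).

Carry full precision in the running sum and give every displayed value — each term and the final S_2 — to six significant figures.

S_2 ≈ 307.619

The integral term ∫_5^32 x·e^(−x/41) dx = 298.131.
Endpoint term: (f(5) + f(32))/2 = (4.42596 + 14.6618)/2 = 9.54390.
So far: 307.675.
Correction k=1: B_{2}/2! · (f^{(1)}(32) − f^{(1)}(5)) = 1/12 · (0.100577 − 0.777241) = -0.0563887.
After k=1: 307.619.
Correction k=2: B_{4}/4! · (f^{(3)}(32) − f^{(3)}(5)) = −1/720 · (0.000604962 − 0.00151554) = 1.26469e-06.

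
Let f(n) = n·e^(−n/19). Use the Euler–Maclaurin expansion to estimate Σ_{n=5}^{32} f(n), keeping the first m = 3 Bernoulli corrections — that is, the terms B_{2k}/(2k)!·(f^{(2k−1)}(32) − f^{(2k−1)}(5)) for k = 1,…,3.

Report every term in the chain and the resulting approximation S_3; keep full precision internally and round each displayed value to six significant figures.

S_3 ≈ 175.487

Integral: ∫_5^32 x·e^(−x/19) dx = 170.653.
½[f(5) + f(32)] = ½[3.84310 + 5.93891] = 4.89101.
Integral + boundary = 175.544.
Order-1 term: 1/12 · (-0.126983 − 0.566352) = -0.0577779.
Partial sum through k=1: 175.487.
Order-2 term: −1/720 · (0.000676450 − 0.00582713) = 7.15372e-06.
Partial sum through k=2: 175.487.
Order-3 term: 1/30240 · (4.72204e-06 − 2.79374e-05) = -7.67705e-10.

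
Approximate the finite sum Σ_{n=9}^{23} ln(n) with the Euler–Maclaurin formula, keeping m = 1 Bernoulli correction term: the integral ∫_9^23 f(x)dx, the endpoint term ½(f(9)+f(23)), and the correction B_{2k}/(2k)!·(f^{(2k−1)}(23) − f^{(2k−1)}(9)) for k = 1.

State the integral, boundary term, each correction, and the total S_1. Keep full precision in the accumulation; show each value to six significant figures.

∫_9^23 ln(x) dx evaluates to 38.3413.
½[f(9) + f(23)] = ½[2.19722 + 3.13549] = 2.66636.
Integral + boundary = 41.0077.
k=1: B_{2}/(2)! × [f^{(1)}(23) − f^{(1)}(9)] = 1/12 × (0.0434783 − 0.111111) = -0.00563607.

S_1 ≈ 41.0021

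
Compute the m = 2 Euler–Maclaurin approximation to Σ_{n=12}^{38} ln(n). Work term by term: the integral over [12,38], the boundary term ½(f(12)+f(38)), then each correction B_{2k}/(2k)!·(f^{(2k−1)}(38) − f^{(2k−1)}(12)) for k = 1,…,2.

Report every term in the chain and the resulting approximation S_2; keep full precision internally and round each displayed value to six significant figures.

Integral: ∫_12^38 ln(x) dx = 82.4094.
Endpoint term: (f(12) + f(38))/2 = (2.48491 + 3.63759)/2 = 3.06125.
Running total after boundary: 85.4706.
Order-1 term: 1/12 · (0.0263158 − 0.0833333) = -0.00475146.
Partial sum through k=1: 85.4659.
Order-2 term: −1/720 · (3.64485e-05 − 0.00115741) = 1.55689e-06.

S_2 ≈ 85.4659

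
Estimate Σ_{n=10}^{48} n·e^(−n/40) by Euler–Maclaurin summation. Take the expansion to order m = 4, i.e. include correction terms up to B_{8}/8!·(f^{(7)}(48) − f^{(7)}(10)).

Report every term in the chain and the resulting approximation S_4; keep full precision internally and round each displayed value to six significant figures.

S_4 ≈ 508.467

The integral term ∫_10^48 x·e^(−x/40) dx = 497.398.
½[f(10) + f(48)] = ½[7.78801 + 14.4573] = 11.1227.
Running total after boundary: 508.521.
k=1: B_{2}/(2)! × [f^{(1)}(48) − f^{(1)}(10)] = 1/12 × (-0.0602388 − 0.584101) = -0.0536950.
Partial sum through k=1: 508.467.
k=2: B_{4}/(4)! × [f^{(3)}(48) − f^{(3)}(10)] = −1/720 × (0.000338843 − 0.00133856) = 1.38850e-06.
Partial sum through k=2: 508.467.
k=3: B_{6}/(6)! × [f^{(5)}(48) − f^{(5)}(10)] = 1/30240 × (4.47085e-07 − 1.44504e-06) = -3.30012e-11.
Partial sum through k=3: 508.467.
k=4: B_{8}/(8)! × [f^{(7)}(48) − f^{(7)}(10)] = −1/1209600 × (4.26496e-10 − 1.28342e-09) = 7.08440e-16.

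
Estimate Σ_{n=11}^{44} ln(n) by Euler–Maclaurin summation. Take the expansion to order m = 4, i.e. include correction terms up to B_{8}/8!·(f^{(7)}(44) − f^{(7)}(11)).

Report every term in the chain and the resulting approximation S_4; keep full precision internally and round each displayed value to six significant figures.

∫_11^44 ln(x) dx evaluates to 107.127.
Endpoint term: (f(11) + f(44))/2 = (2.39790 + 3.78419)/2 = 3.09104.
So far: 110.219.
Correction k=1: B_{2}/2! · (f^{(1)}(44) − f^{(1)}(11)) = 1/12 · (0.0227273 − 0.0909091) = -0.00568182.
After k=1: 110.213.
Correction k=2: B_{4}/4! · (f^{(3)}(44) − f^{(3)}(11)) = −1/720 · (2.34786e-05 − 0.00150263) = 2.05438e-06.
After k=2: 110.213.
Correction k=3: B_{6}/6! · (f^{(5)}(44) − f^{(5)}(11)) = 1/30240 · (1.45528e-07 − 0.000149021) = -4.92313e-09.
After k=3: 110.213.
Correction k=4: B_{8}/8! · (f^{(7)}(44) − f^{(7)}(11)) = −1/1209600 · (2.25509e-09 − 3.69474e-05) = 3.05433e-11.

S_4 ≈ 110.213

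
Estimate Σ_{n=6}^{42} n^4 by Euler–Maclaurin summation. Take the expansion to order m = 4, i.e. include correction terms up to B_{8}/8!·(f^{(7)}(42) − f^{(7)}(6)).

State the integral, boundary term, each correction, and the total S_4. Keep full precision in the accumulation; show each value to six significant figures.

S_4 ≈ 2.77178e+07

∫_6^42 x^4 dx evaluates to 2.61367e+07.
Boundary: ½(f(6) + f(42)) = ½(1296.00 + 3.11170e+06) = 1.55650e+06.
Integral + boundary = 2.76932e+07.
Correction k=1: B_{2}/2! · (f^{(1)}(42) − f^{(1)}(6)) = 1/12 · (296352 − 864.000) = 24624.0.
Running total after k=1: 2.77178e+07.
Correction k=2: B_{4}/4! · (f^{(3)}(42) − f^{(3)}(6)) = −1/720 · (1008.00 − 144.000) = -1.20000.
Running total after k=2: 2.77178e+07.
Correction k=3: B_{6}/6! · (f^{(5)}(42) − f^{(5)}(6)) = 1/30240 · (0.00000 − 0.00000) = 0.00000.
Running total after k=3: 2.77178e+07.
Correction k=4: B_{8}/8! · (f^{(7)}(42) − f^{(7)}(6)) = −1/1209600 · (0.00000 − 0.00000) = 0.00000.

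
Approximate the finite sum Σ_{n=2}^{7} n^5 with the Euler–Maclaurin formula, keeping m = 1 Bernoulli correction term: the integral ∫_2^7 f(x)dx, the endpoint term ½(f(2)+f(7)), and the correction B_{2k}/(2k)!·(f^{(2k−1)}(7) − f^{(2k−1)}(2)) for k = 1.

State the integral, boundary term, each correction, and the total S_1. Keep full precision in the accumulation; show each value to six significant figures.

The integral term ∫_2^7 x^5 dx = 19597.5.
Endpoint term: (f(2) + f(7))/2 = (32.0000 + 16807.0)/2 = 8419.50.
Running total after boundary: 28017.0.
Order-1 term: 1/12 · (12005.0 − 80.0000) = 993.750.

S_1 ≈ 29010.8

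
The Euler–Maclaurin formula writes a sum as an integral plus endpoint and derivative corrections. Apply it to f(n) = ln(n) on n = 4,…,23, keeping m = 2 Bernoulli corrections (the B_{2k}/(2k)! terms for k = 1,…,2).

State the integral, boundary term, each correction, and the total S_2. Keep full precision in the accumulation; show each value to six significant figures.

The integral term ∫_4^23 ln(x) dx = 47.5712.
½[f(4) + f(23)] = ½[1.38629 + 3.13549] = 2.26089.
Running total after boundary: 49.8321.
k=1: B_{2}/(2)! × [f^{(1)}(23) − f^{(1)}(4)] = 1/12 × (0.0434783 − 0.250000) = -0.0172101.
After k=1: 49.8149.
k=2: B_{4}/(4)! × [f^{(3)}(23) − f^{(3)}(4)] = −1/720 × (0.000164379 − 0.0312500) = 4.31745e-05.

S_2 ≈ 49.8149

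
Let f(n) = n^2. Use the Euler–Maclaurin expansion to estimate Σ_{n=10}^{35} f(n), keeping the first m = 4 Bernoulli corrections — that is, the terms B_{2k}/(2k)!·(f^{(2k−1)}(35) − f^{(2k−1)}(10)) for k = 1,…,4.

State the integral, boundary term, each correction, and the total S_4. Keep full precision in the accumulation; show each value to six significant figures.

S_4 ≈ 14625.0

The integral term ∫_10^35 x^2 dx = 13958.3.
Boundary: ½(f(10) + f(35)) = ½(100.000 + 1225.00) = 662.500.
Integral + boundary = 14620.8.
Order-1 term: 1/12 · (70.0000 − 20.0000) = 4.16667.
Partial sum through k=1: 14625.0.
Order-2 term: −1/720 · (0.00000 − 0.00000) = 0.00000.
Partial sum through k=2: 14625.0.
Order-3 term: 1/30240 · (0.00000 − 0.00000) = 0.00000.
Partial sum through k=3: 14625.0.
Order-4 term: −1/1209600 · (0.00000 − 0.00000) = 0.00000.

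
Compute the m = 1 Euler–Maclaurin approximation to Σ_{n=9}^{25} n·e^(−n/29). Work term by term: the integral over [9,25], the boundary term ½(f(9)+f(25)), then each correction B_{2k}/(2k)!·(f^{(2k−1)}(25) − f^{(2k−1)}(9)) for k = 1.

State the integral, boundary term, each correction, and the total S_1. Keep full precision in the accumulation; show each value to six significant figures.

The integral term ∫_9^25 x·e^(−x/29) dx = 146.678.
Endpoint term: (f(9) + f(25))/2 = (6.59875 + 10.5572)/2 = 8.57797.
Running total after boundary: 155.256.
Correction k=1: B_{2}/2! · (f^{(1)}(25) − f^{(1)}(9)) = 1/12 · (0.0582465 − 0.505651) = -0.0372837.

S_1 ≈ 155.218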